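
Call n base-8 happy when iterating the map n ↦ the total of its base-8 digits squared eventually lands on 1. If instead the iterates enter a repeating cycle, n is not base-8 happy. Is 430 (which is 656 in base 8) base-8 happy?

base-8 happy

430 = (6,5,6)_8 → 6² + 5² + 6² = 97
97 = (1,4,1)_8 → 1² + 4² + 1² = 18
18 = (2,2)_8 → 2² + 2² = 8
8 = (1,0)_8 → 1² + 0² = 1  — reached 1.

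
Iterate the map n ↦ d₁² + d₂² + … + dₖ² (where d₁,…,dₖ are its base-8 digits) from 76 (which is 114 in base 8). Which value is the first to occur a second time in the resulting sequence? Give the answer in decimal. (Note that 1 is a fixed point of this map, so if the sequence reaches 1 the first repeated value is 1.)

1

76 = (1,1,4)_8 → 1² + 1² + 4² = 1 + 1 + 16 = 18
18 = (2,2)_8 → 2² + 2² = 4 + 4 = 8
8 = (1,0)_8 → 1² + 0² = 1 + 0 = 1  — reached the fixed point 1.
1 → 1, so 1 is the first repeated value.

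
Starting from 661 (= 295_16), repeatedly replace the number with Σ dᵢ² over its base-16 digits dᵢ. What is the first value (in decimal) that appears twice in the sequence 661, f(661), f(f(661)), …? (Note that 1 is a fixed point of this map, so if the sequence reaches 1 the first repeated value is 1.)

661 = (2,9,5)_16 → 110
110 = (6,14)_16 → 232
232 = (14,8)_16 → 260
260 = (1,0,4)_16 → 17
17 = (1,1)_16 → 2
2 = (2)_16 → 4
4 = (4)_16 → 16
16 = (1,0)_16 → 1  — reached the fixed point 1.
1 → 1, so 1 is the first repeated value.

1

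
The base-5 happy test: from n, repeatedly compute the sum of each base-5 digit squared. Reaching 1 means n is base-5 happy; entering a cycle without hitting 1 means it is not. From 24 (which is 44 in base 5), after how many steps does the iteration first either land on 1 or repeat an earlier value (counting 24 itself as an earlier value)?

24 = (4,4)_5 → 4² + 4² = 32
32 = (1,1,2)_5 → 1² + 1² + 2² = 6
6 = (1,1)_5 → 1² + 1² = 2
2 = (2)_5 → 2² = 4
4 = (4)_5 → 4² = 16
16 = (3,1)_5 → 3² + 1² = 10
10 = (2,0)_5 → 2² + 0² = 4  — 4 repeats.
That took 7 steps.

7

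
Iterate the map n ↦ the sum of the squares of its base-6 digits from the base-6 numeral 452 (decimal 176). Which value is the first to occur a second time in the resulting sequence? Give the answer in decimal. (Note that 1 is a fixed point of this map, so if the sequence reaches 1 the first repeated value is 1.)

26

176 = (4,5,2)_6 → 4² + 5² + 2² = 16 + 25 + 4 = 45
45 = (1,1,3)_6 → 1² + 1² + 3² = 1 + 1 + 9 = 11
11 = (1,5)_6 → 1² + 5² = 1 + 25 = 26
26 = (4,2)_6 → 4² + 2² = 16 + 4 = 20
20 = (3,2)_6 → 3² + 2² = 9 + 4 = 13
13 = (2,1)_6 → 2² + 1² = 4 + 1 = 5
5 = (5)_6 → 5² = 25
25 = (4,1)_6 → 4² + 1² = 16 + 1 = 17
17 = (2,5)_6 → 2² + 5² = 4 + 25 = 29
29 = (4,5)_6 → 4² + 5² = 16 + 25 = 41
41 = (1,0,5)_6 → 1² + 0² + 5² = 1 + 0 + 25 = 26  — 26 already appeared earlier.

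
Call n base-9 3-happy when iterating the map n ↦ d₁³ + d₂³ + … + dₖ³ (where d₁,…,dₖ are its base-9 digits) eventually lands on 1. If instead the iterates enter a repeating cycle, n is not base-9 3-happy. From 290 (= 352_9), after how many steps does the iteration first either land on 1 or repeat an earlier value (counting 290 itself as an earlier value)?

290 = (3,5,2)_9 → 160
160 = (1,8,7)_9 → 856
856 = (1,1,5,1)_9 → 128
128 = (1,5,2)_9 → 134
134 = (1,5,8)_9 → 638
638 = (7,7,8)_9 → 1198
1198 = (1,5,7,1)_9 → 470
470 = (5,7,2)_9 → 476
476 = (5,7,8)_9 → 980
980 = (1,3,0,8)_9 → 540
540 = (6,6,0)_9 → 432
432 = (5,3,0)_9 → 152
152 = (1,7,8)_9 → 856  — 856 repeats.
That took 13 steps.

13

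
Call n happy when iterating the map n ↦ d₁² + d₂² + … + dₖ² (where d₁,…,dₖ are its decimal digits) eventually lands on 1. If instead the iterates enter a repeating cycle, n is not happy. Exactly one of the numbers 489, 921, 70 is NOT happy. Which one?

489

489: 489 → 161 → 38 → 73 → 58 → 89 → 145 → 42 → 20 → 4 → 16 → 37 → 58  — repeats 58 (not happy)
921: 921 → 86 → 100 → 1  — reaches 1 (happy)
70: 70 → 49 → 97 → 130 → 10 → 1  — reaches 1 (happy)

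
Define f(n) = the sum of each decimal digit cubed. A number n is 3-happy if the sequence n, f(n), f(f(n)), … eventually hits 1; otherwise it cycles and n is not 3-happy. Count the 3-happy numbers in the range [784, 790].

784: 784 → 919 → 1459 → 919  — not 3-happy
785: 785 → 980 → 1241 → 74 → 407 → 407  — not 3-happy
786: 786 → 1071 → 345 → 216 → 225 → 141 → 66 → 432 → 99 → 1458 → 702 → 351 → 153 → 153  — not 3-happy
787: 787 → 1198 → 1243 → 100 → 1  — 3-happy
788: 788 → 1367 → 587 → 980 → 1241 → 74 → 407 → 407  — not 3-happy
789: 789 → 1584 → 702 → 351 → 153 → 153  — not 3-happy
790: 790 → 1072 → 352 → 160 → 217 → 352  — not 3-happy
3-happy: 787

1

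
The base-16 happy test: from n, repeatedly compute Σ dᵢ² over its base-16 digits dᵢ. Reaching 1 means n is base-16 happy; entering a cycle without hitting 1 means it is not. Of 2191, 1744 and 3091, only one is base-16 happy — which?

2191

2191: 2191 → 353 → 38 → 40 → 68 → 32 → 4 → 16 → 1  — reaches 1 (base-16 happy)
1744: 1744 → 205 → 313 → 91 → 146 → 85 → 50 → 13 → 169 → 181 → 146  — repeats 146 (not base-16 happy)
3091: 3091 → 154 → 181 → 146 → 85 → 50 → 13 → 169 → 181  — repeats 181 (not base-16 happy)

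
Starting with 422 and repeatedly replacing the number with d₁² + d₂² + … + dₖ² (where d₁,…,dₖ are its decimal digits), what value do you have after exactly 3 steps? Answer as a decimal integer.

422 → 24
24 → 20
20 → 4

4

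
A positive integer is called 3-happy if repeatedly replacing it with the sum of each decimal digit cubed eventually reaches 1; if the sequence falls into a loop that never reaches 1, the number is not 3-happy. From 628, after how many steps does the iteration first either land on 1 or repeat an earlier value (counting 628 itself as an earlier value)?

628 → 6³ + 2³ + 8³ = 736
736 → 7³ + 3³ + 6³ = 586
586 → 5³ + 8³ + 6³ = 853
853 → 8³ + 5³ + 3³ = 664
664 → 6³ + 6³ + 4³ = 496
496 → 4³ + 9³ + 6³ = 1009
1009 → 1³ + 0³ + 0³ + 9³ = 730
730 → 7³ + 3³ + 0³ = 370
370 → 3³ + 7³ + 0³ = 370  — 370 repeats.
That took 9 steps.

9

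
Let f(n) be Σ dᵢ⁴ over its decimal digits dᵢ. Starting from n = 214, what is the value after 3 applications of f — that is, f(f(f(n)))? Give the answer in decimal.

214 → 2⁴ + 1⁴ + 4⁴ = 273
273 → 2⁴ + 7⁴ + 3⁴ = 2498
2498 → 2⁴ + 4⁴ + 9⁴ + 8⁴ = 10929

10929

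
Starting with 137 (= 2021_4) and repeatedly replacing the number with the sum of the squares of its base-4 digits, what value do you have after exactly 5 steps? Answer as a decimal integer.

1

137 = (2,0,2,1)_4 → 2² + 0² + 2² + 1² = 4 + 0 + 4 + 1 = 9
9 = (2,1)_4 → 2² + 1² = 4 + 1 = 5
5 = (1,1)_4 → 1² + 1² = 1 + 1 = 2
2 = (2)_4 → 2² = 4
4 = (1,0)_4 → 1² + 0² = 1 + 0 = 1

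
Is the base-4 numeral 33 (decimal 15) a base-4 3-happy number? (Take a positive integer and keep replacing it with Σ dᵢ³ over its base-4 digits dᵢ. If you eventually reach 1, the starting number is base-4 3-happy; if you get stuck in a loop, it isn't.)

not base-4 3-happy

15 = (3,3)_4 → 3³ + 3³ = 27 + 27 = 54
54 = (3,1,2)_4 → 3³ + 1³ + 2³ = 27 + 1 + 8 = 36
36 = (2,1,0)_4 → 2³ + 1³ + 0³ = 8 + 1 + 0 = 9
9 = (2,1)_4 → 2³ + 1³ = 8 + 1 = 9  — 9 already seen; the sequence cycles without reaching 1.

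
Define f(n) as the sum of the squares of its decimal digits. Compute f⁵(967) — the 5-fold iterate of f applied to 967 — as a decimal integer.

145

967 → 9² + 6² + 7² = 166
166 → 1² + 6² + 6² = 73
73 → 7² + 3² = 58
58 → 5² + 8² = 89
89 → 8² + 9² = 145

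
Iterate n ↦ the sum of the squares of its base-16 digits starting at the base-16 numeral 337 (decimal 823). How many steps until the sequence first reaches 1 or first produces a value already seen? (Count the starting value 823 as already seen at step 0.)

823 = (3,3,7)_16 → 3² + 3² + 7² = 67
67 = (4,3)_16 → 4² + 3² = 25
25 = (1,9)_16 → 1² + 9² = 82
82 = (5,2)_16 → 5² + 2² = 29
29 = (1,13)_16 → 1² + 13² = 170
170 = (10,10)_16 → 10² + 10² = 200
200 = (12,8)_16 → 12² + 8² = 208
208 = (13,0)_16 → 13² + 0² = 169
169 = (10,9)_16 → 10² + 9² = 181
181 = (11,5)_16 → 11² + 5² = 146
146 = (9,2)_16 → 9² + 2² = 85
85 = (5,5)_16 → 5² + 5² = 50
50 = (3,2)_16 → 3² + 2² = 13
13 = (13)_16 → 13² = 169  — 169 repeats.
That took 14 steps.

14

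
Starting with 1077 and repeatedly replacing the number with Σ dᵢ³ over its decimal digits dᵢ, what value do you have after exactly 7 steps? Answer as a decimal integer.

1077 → 1³ + 0³ + 7³ + 7³ = 687
687 → 6³ + 8³ + 7³ = 1071
1071 → 1³ + 0³ + 7³ + 1³ = 345
345 → 3³ + 4³ + 5³ = 216
216 → 2³ + 1³ + 6³ = 225
225 → 2³ + 2³ + 5³ = 141
141 → 1³ + 4³ + 1³ = 66

66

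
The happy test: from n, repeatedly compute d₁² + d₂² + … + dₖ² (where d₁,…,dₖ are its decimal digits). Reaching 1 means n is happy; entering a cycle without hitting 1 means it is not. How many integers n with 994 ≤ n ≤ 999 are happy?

1

994: 994 → 178 → 114 → 18 → 65 → 61 → 37 → 58 → 89 → 145 → 42 → 20 → 4 → 16 → 37  — not happy
995: 995 → 187 → 114 → 18 → 65 → 61 → 37 → 58 → 89 → 145 → 42 → 20 → 4 → 16 → 37  — not happy
996: 996 → 198 → 146 → 53 → 34 → 25 → 29 → 85 → 89 → 145 → 42 → 20 → 4 → 16 → 37 → 58 → 89  — not happy
997: 997 → 211 → 6 → 36 → 45 → 41 → 17 → 50 → 25 → 29 → 85 → 89 → 145 → 42 → 20 → 4 → 16 → 37 → 58 → 89  — not happy
998: 998 → 226 → 44 → 32 → 13 → 10 → 1  — happy
999: 999 → 243 → 29 → 85 → 89 → 145 → 42 → 20 → 4 → 16 → 37 → 58 → 89  — not happy
happy: 998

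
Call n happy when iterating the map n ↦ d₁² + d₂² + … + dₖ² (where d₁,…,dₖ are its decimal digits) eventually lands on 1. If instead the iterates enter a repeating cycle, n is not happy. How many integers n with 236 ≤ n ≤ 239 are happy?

236: 236 → 49 → 97 → 130 → 10 → 1  (reaches 1)
237: 237 → 62 → 40 → 16 → 37 → 58 → 89 → 145 → 42 → 20 → 4 → 16  (repeats 16)
238: 238 → 77 → 98 → 145 → 42 → 20 → 4 → 16 → 37 → 58 → 89 → 145  (repeats 145)
239: 239 → 94 → 97 → 130 → 10 → 1  (reaches 1)
happy: 236, 239

2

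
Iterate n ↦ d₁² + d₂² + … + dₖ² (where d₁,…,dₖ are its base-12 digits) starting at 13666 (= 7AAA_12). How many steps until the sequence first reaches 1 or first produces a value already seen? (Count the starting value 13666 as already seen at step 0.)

6

13666 = (7,10,10,10)_12 → 349
349 = (2,5,1)_12 → 30
30 = (2,6)_12 → 40
40 = (3,4)_12 → 25
25 = (2,1)_12 → 5
5 = (5)_12 → 25  — 25 repeats.
That took 6 steps.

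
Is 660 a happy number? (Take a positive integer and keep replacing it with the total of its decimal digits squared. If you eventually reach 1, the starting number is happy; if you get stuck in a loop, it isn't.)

660 → 6² + 6² + 0² = 72
72 → 7² + 2² = 53
53 → 5² + 3² = 34
34 → 3² + 4² = 25
25 → 2² + 5² = 29
29 → 2² + 9² = 85
85 → 8² + 5² = 89
89 → 8² + 9² = 145
145 → 1² + 4² + 5² = 42
42 → 4² + 2² = 20
20 → 2² + 0² = 4
4 → 4² = 16
16 → 1² + 6² = 37
37 → 3² + 7² = 58
58 → 5² + 8² = 89  — 89 already seen; the sequence cycles without reaching 1.

not happy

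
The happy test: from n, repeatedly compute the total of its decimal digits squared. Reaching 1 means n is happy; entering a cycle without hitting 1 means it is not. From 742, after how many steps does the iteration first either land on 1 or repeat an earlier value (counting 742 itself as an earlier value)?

742 → 69
69 → 117
117 → 51
51 → 26
26 → 40
40 → 16
16 → 37
37 → 58
58 → 89
89 → 145
145 → 42
42 → 20
20 → 4
4 → 16  — 16 repeats.
That took 14 steps.

14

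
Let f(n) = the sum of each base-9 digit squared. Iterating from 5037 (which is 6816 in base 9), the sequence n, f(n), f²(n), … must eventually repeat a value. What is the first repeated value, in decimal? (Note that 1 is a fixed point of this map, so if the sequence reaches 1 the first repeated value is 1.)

41

5037 = (6,8,1,6)_9 → 6² + 8² + 1² + 6² = 137
137 = (1,6,2)_9 → 1² + 6² + 2² = 41
41 = (4,5)_9 → 4² + 5² = 41  — 41 already appeared earlier.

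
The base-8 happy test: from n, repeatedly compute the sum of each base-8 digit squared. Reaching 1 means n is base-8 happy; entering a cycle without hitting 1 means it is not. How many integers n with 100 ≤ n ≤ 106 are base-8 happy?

100: 100 → 33 → 17 → 5 → 25 → 10 → 5  — not base-8 happy
101: 101 → 42 → 29 → 34 → 20 → 20  — not base-8 happy
102: 102 → 53 → 61 → 74 → 6 → 36 → 32 → 16 → 4 → 16  — not base-8 happy
103: 103 → 66 → 5 → 25 → 10 → 5  — not base-8 happy
104: 104 → 26 → 13 → 26  — not base-8 happy
105: 105 → 27 → 18 → 8 → 1  — base-8 happy
106: 106 → 30 → 45 → 50 → 40 → 25 → 10 → 5 → 25  — not base-8 happy
base-8 happy: 105

1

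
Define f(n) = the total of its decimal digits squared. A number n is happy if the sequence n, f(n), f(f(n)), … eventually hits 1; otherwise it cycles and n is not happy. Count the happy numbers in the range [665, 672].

2

665: 665 → 97 → 130 → 10 → 1  (reaches 1)
666: 666 → 108 → 65 → 61 → 37 → 58 → 89 → 145 → 42 → 20 → 4 → 16 → 37  (repeats 37)
667: 667 → 121 → 6 → 36 → 45 → 41 → 17 → 50 → 25 → 29 → 85 → 89 → 145 → 42 → 20 → 4 → 16 → 37 → 58 → 89  (repeats 89)
668: 668 → 136 → 46 → 52 → 29 → 85 → 89 → 145 → 42 → 20 → 4 → 16 → 37 → 58 → 89  (repeats 89)
669: 669 → 153 → 35 → 34 → 25 → 29 → 85 → 89 → 145 → 42 → 20 → 4 → 16 → 37 → 58 → 89  (repeats 89)
670: 670 → 85 → 89 → 145 → 42 → 20 → 4 → 16 → 37 → 58 → 89  (repeats 89)
671: 671 → 86 → 100 → 1  (reaches 1)
672: 672 → 89 → 145 → 42 → 20 → 4 → 16 → 37 → 58 → 89  (repeats 89)
happy: 665, 671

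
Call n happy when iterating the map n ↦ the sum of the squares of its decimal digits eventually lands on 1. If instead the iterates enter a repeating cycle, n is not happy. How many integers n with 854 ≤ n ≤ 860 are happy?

1

854: 854 → 105 → 26 → 40 → 16 → 37 → 58 → 89 → 145 → 42 → 20 → 4 → 16  (repeats 16)
855: 855 → 114 → 18 → 65 → 61 → 37 → 58 → 89 → 145 → 42 → 20 → 4 → 16 → 37  (repeats 37)
856: 856 → 125 → 30 → 9 → 81 → 65 → 61 → 37 → 58 → 89 → 145 → 42 → 20 → 4 → 16 → 37  (repeats 37)
857: 857 → 138 → 74 → 65 → 61 → 37 → 58 → 89 → 145 → 42 → 20 → 4 → 16 → 37  (repeats 37)
858: 858 → 153 → 35 → 34 → 25 → 29 → 85 → 89 → 145 → 42 → 20 → 4 → 16 → 37 → 58 → 89  (repeats 89)
859: 859 → 170 → 50 → 25 → 29 → 85 → 89 → 145 → 42 → 20 → 4 → 16 → 37 → 58 → 89  (repeats 89)
860: 860 → 100 → 1  (reaches 1)
happy: 860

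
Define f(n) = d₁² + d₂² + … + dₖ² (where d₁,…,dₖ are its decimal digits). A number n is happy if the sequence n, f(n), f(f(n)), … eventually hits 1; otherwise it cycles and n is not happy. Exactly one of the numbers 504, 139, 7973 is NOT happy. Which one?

504: 504 → 41 → 17 → 50 → 25 → 29 → 85 → 89 → 145 → 42 → 20 → 4 → 16 → 37 → 58 → 89  — repeats 89 (not happy)
139: 139 → 91 → 82 → 68 → 100 → 1  — reaches 1 (happy)
7973: 7973 → 188 → 129 → 86 → 100 → 1  — reaches 1 (happy)

504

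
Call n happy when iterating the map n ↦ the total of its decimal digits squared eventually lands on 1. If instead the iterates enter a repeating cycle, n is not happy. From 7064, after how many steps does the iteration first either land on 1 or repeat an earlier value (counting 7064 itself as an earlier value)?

7064 → 7² + 0² + 6² + 4² = 101
101 → 1² + 0² + 1² = 2
2 → 2² = 4
4 → 4² = 16
16 → 1² + 6² = 37
37 → 3² + 7² = 58
58 → 5² + 8² = 89
89 → 8² + 9² = 145
145 → 1² + 4² + 5² = 42
42 → 4² + 2² = 20
20 → 2² + 0² = 4  — 4 repeats.
That took 11 steps.

11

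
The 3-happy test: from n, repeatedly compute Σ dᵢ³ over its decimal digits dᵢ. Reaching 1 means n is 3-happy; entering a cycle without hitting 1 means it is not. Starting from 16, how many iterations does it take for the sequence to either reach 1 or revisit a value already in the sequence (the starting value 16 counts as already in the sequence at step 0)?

16 → 1³ + 6³ = 1 + 216 = 217
217 → 2³ + 1³ + 7³ = 8 + 1 + 343 = 352
352 → 3³ + 5³ + 2³ = 27 + 125 + 8 = 160
160 → 1³ + 6³ + 0³ = 1 + 216 + 0 = 217  — 217 repeats.
That took 4 steps.

4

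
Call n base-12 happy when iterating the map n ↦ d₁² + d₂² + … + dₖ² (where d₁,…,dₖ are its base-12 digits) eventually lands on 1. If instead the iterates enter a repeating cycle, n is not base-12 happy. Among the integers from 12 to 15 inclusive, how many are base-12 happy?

12: 12 → 1  — base-12 happy
13: 13 → 2 → 4 → 16 → 17 → 26 → 8 → 64 → 41 → 34 → 104 → 128 → 164 → 66 → 61 → 26  — not base-12 happy
14: 14 → 5 → 25 → 5  — not base-12 happy
15: 15 → 10 → 100 → 80 → 100  — not base-12 happy
base-12 happy: 12

1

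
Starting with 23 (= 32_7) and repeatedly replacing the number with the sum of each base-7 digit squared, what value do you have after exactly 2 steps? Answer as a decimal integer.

37

23 = (3,2)_7 → 3² + 2² = 9 + 4 = 13
13 = (1,6)_7 → 1² + 6² = 1 + 36 = 37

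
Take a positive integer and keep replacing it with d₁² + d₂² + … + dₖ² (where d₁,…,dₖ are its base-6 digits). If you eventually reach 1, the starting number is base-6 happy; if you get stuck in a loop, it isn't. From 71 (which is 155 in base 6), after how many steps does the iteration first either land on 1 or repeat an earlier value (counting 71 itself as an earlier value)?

71 = (1,5,5)_6 → 1² + 5² + 5² = 51
51 = (1,2,3)_6 → 1² + 2² + 3² = 14
14 = (2,2)_6 → 2² + 2² = 8
8 = (1,2)_6 → 1² + 2² = 5
5 = (5)_6 → 5² = 25
25 = (4,1)_6 → 4² + 1² = 17
17 = (2,5)_6 → 2² + 5² = 29
29 = (4,5)_6 → 4² + 5² = 41
41 = (1,0,5)_6 → 1² + 0² + 5² = 26
26 = (4,2)_6 → 4² + 2² = 20
20 = (3,2)_6 → 3² + 2² = 13
13 = (2,1)_6 → 2² + 1² = 5  — 5 repeats.
That took 12 steps.

12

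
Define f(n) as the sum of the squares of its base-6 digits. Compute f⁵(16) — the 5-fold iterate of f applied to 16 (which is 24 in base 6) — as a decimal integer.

16 = (2,4)_6 → 2² + 4² = 20
20 = (3,2)_6 → 3² + 2² = 13
13 = (2,1)_6 → 2² + 1² = 5
5 = (5)_6 → 5² = 25
25 = (4,1)_6 → 4² + 1² = 17

17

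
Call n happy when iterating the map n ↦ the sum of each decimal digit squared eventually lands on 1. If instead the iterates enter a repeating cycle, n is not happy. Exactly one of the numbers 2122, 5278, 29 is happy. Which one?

2122: 2122 → 13 → 10 → 1  — reaches 1 (happy)
5278: 5278 → 142 → 21 → 5 → 25 → 29 → 85 → 89 → 145 → 42 → 20 → 4 → 16 → 37 → 58 → 89  — repeats 89 (not happy)
29: 29 → 85 → 89 → 145 → 42 → 20 → 4 → 16 → 37 → 58 → 89  — repeats 89 (not happy)

2122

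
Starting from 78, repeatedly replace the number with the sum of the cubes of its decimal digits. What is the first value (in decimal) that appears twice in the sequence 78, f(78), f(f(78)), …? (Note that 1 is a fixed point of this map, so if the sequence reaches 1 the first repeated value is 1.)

153

78 → 855
855 → 762
762 → 567
567 → 684
684 → 792
792 → 1080
1080 → 513
513 → 153
153 → 153  — 153 already appeared earlier.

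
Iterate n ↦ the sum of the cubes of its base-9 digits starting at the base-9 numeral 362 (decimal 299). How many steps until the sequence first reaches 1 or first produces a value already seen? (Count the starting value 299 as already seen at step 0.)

299 = (3,6,2)_9 → 251
251 = (3,0,8)_9 → 539
539 = (6,5,8)_9 → 853
853 = (1,1,4,7)_9 → 409
409 = (5,0,4)_9 → 189
189 = (2,3,0)_9 → 35
35 = (3,8)_9 → 539  — 539 repeats.
That took 7 steps.

7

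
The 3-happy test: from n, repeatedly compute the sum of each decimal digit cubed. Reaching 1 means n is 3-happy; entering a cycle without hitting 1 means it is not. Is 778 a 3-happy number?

778 → 7³ + 7³ + 8³ = 1198
1198 → 1³ + 1³ + 9³ + 8³ = 1243
1243 → 1³ + 2³ + 4³ + 3³ = 100
100 → 1³ + 0³ + 0³ = 1  — reached 1.

3-happy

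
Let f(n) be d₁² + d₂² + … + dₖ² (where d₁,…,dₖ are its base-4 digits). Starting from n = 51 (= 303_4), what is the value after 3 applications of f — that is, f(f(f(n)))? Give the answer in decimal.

2

51 = (3,0,3)_4 → 3² + 0² + 3² = 18
18 = (1,0,2)_4 → 1² + 0² + 2² = 5
5 = (1,1)_4 → 1² + 1² = 2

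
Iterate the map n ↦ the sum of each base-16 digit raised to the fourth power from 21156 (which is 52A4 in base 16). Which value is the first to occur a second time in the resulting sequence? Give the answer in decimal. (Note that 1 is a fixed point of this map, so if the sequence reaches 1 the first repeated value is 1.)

21156 = (5,2,10,4)_16 → 5⁴ + 2⁴ + 10⁴ + 4⁴ = 10897
10897 = (2,10,9,1)_16 → 2⁴ + 10⁴ + 9⁴ + 1⁴ = 16578
16578 = (4,0,12,2)_16 → 4⁴ + 0⁴ + 12⁴ + 2⁴ = 21008
21008 = (5,2,1,0)_16 → 5⁴ + 2⁴ + 1⁴ + 0⁴ = 642
642 = (2,8,2)_16 → 2⁴ + 8⁴ + 2⁴ = 4128
4128 = (1,0,2,0)_16 → 1⁴ + 0⁴ + 2⁴ + 0⁴ = 17
17 = (1,1)_16 → 1⁴ + 1⁴ = 2
2 = (2)_16 → 2⁴ = 16
16 = (1,0)_16 → 1⁴ + 0⁴ = 1  — reached the fixed point 1.
1 → 1, so 1 is the first repeated value.

1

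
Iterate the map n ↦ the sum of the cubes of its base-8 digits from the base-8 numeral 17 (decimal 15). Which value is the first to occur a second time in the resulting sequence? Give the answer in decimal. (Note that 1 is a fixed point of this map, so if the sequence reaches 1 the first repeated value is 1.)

15 = (1,7)_8 → 344
344 = (5,3,0)_8 → 152
152 = (2,3,0)_8 → 35
35 = (4,3)_8 → 91
91 = (1,3,3)_8 → 55
55 = (6,7)_8 → 559
559 = (1,0,5,7)_8 → 469
469 = (7,2,5)_8 → 476
476 = (7,3,4)_8 → 434
434 = (6,6,2)_8 → 440
440 = (6,7,0)_8 → 559  — 559 already appeared earlier.

559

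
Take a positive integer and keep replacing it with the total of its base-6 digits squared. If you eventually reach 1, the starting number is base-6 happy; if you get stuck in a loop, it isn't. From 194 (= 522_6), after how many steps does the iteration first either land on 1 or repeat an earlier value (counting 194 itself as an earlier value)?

11

194 = (5,2,2)_6 → 5² + 2² + 2² = 33
33 = (5,3)_6 → 5² + 3² = 34
34 = (5,4)_6 → 5² + 4² = 41
41 = (1,0,5)_6 → 1² + 0² + 5² = 26
26 = (4,2)_6 → 4² + 2² = 20
20 = (3,2)_6 → 3² + 2² = 13
13 = (2,1)_6 → 2² + 1² = 5
5 = (5)_6 → 5² = 25
25 = (4,1)_6 → 4² + 1² = 17
17 = (2,5)_6 → 2² + 5² = 29
29 = (4,5)_6 → 4² + 5² = 41  — 41 repeats.
That took 11 steps.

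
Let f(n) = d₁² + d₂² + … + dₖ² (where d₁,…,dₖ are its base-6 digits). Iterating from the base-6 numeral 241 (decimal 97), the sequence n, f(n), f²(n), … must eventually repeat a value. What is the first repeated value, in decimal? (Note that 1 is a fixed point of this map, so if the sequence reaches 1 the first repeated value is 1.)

17

97 = (2,4,1)_6 → 2² + 4² + 1² = 4 + 16 + 1 = 21
21 = (3,3)_6 → 3² + 3² = 9 + 9 = 18
18 = (3,0)_6 → 3² + 0² = 9 + 0 = 9
9 = (1,3)_6 → 1² + 3² = 1 + 9 = 10
10 = (1,4)_6 → 1² + 4² = 1 + 16 = 17
17 = (2,5)_6 → 2² + 5² = 4 + 25 = 29
29 = (4,5)_6 → 4² + 5² = 16 + 25 = 41
41 = (1,0,5)_6 → 1² + 0² + 5² = 1 + 0 + 25 = 26
26 = (4,2)_6 → 4² + 2² = 16 + 4 = 20
20 = (3,2)_6 → 3² + 2² = 9 + 4 = 13
13 = (2,1)_6 → 2² + 1² = 4 + 1 = 5
5 = (5)_6 → 5² = 25
25 = (4,1)_6 → 4² + 1² = 16 + 1 = 17  — 17 already appeared earlier.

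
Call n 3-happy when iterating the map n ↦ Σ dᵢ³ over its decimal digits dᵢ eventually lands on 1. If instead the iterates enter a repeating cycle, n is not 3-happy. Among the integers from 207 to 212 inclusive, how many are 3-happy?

1

207: 207 → 351 → 153 → 153  — not 3-happy
208: 208 → 520 → 133 → 55 → 250 → 133  — not 3-happy
209: 209 → 737 → 713 → 371 → 371  — not 3-happy
210: 210 → 9 → 729 → 1080 → 513 → 153 → 153  — not 3-happy
211: 211 → 10 → 1  — 3-happy
212: 212 → 17 → 344 → 155 → 251 → 134 → 92 → 737 → 713 → 371 → 371  — not 3-happy
3-happy: 211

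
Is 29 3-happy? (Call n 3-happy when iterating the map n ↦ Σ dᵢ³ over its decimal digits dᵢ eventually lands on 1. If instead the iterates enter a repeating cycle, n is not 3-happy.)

29 → 2³ + 9³ = 737
737 → 7³ + 3³ + 7³ = 713
713 → 7³ + 1³ + 3³ = 371
371 → 3³ + 7³ + 1³ = 371  — 371 already seen; the sequence cycles without reaching 1.

not 3-happy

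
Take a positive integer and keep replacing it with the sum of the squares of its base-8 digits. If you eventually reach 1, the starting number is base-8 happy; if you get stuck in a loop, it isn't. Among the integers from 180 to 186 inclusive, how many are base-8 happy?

180: 180 → 56 → 49 → 37 → 41 → 26 → 13 → 26  — not base-8 happy
181: 181 → 65 → 2 → 4 → 16 → 4  — not base-8 happy
182: 182 → 76 → 18 → 8 → 1  — base-8 happy
183: 183 → 89 → 11 → 10 → 5 → 25 → 10  — not base-8 happy
184: 184 → 53 → 61 → 74 → 6 → 36 → 32 → 16 → 4 → 16  — not base-8 happy
185: 185 → 54 → 72 → 2 → 4 → 16 → 4  — not base-8 happy
186: 186 → 57 → 50 → 40 → 25 → 10 → 5 → 25  — not base-8 happy
base-8 happy: 182

1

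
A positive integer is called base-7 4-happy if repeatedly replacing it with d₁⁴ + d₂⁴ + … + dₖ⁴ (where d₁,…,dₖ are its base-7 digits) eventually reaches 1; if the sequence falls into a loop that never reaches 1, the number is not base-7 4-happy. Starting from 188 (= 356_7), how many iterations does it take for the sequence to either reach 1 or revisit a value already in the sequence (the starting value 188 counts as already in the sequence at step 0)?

188 = (3,5,6)_7 → 3⁴ + 5⁴ + 6⁴ = 2002
2002 = (5,5,6,0)_7 → 5⁴ + 5⁴ + 6⁴ + 0⁴ = 2546
2546 = (1,0,2,6,5)_7 → 1⁴ + 0⁴ + 2⁴ + 6⁴ + 5⁴ = 1938
1938 = (5,4,3,6)_7 → 5⁴ + 4⁴ + 3⁴ + 6⁴ = 2258
2258 = (6,4,0,4)_7 → 6⁴ + 4⁴ + 0⁴ + 4⁴ = 1808
1808 = (5,1,6,2)_7 → 5⁴ + 1⁴ + 6⁴ + 2⁴ = 1938  — 1938 repeats.
That took 6 steps.

6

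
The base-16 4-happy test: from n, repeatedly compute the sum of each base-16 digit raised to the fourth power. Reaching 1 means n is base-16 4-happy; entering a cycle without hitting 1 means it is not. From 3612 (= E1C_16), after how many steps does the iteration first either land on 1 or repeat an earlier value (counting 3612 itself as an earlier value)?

3612 = (14,1,12)_16 → 59153
59153 = (14,7,1,1)_16 → 40819
40819 = (9,15,7,3)_16 → 59668
59668 = (14,9,1,4)_16 → 45234
45234 = (11,0,11,2)_16 → 29298
29298 = (7,2,7,2)_16 → 4834
4834 = (1,2,14,2)_16 → 38449
38449 = (9,6,3,1)_16 → 7939
7939 = (1,15,0,3)_16 → 50707
50707 = (12,6,1,3)_16 → 22114
22114 = (5,6,6,2)_16 → 3233
3233 = (12,10,1)_16 → 30737
30737 = (7,8,1,1)_16 → 6499
6499 = (1,9,6,3)_16 → 7939  — 7939 repeats.
That took 14 steps.

14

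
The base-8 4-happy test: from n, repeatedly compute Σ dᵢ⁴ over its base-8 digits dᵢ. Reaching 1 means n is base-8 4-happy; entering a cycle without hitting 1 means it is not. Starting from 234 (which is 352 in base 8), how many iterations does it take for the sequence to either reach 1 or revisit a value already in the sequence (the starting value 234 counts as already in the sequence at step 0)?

234 = (3,5,2)_8 → 3⁴ + 5⁴ + 2⁴ = 722
722 = (1,3,2,2)_8 → 1⁴ + 3⁴ + 2⁴ + 2⁴ = 114
114 = (1,6,2)_8 → 1⁴ + 6⁴ + 2⁴ = 1313
1313 = (2,4,4,1)_8 → 2⁴ + 4⁴ + 4⁴ + 1⁴ = 529
529 = (1,0,2,1)_8 → 1⁴ + 0⁴ + 2⁴ + 1⁴ = 18
18 = (2,2)_8 → 2⁴ + 2⁴ = 32
32 = (4,0)_8 → 4⁴ + 0⁴ = 256
256 = (4,0,0)_8 → 4⁴ + 0⁴ + 0⁴ = 256  — 256 repeats.
That took 8 steps.

8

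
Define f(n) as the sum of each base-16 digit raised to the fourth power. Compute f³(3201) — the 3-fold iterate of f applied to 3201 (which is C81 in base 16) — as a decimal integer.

3201 = (12,8,1)_16 → 24833
24833 = (6,1,0,1)_16 → 1298
1298 = (5,1,2)_16 → 642

642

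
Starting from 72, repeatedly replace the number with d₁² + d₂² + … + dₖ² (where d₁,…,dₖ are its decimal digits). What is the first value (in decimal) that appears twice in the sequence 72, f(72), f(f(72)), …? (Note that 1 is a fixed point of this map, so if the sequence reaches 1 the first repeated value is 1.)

72 → 7² + 2² = 53
53 → 5² + 3² = 34
34 → 3² + 4² = 25
25 → 2² + 5² = 29
29 → 2² + 9² = 85
85 → 8² + 5² = 89
89 → 8² + 9² = 145
145 → 1² + 4² + 5² = 42
42 → 4² + 2² = 20
20 → 2² + 0² = 4
4 → 4² = 16
16 → 1² + 6² = 37
37 → 3² + 7² = 58
58 → 5² + 8² = 89  — 89 already appeared earlier.

89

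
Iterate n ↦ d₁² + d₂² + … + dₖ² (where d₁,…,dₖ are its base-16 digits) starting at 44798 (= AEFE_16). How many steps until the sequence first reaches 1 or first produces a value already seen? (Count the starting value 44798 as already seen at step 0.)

9

44798 = (10,14,15,14)_16 → 10² + 14² + 15² + 14² = 100 + 196 + 225 + 196 = 717
717 = (2,12,13)_16 → 2² + 12² + 13² = 4 + 144 + 169 = 317
317 = (1,3,13)_16 → 1² + 3² + 13² = 1 + 9 + 169 = 179
179 = (11,3)_16 → 11² + 3² = 121 + 9 = 130
130 = (8,2)_16 → 8² + 2² = 64 + 4 = 68
68 = (4,4)_16 → 4² + 4² = 16 + 16 = 32
32 = (2,0)_16 → 2² + 0² = 4 + 0 = 4
4 = (4)_16 → 4² = 16
16 = (1,0)_16 → 1² + 0² = 1 + 0 = 1  — reached 1.
That took 9 steps.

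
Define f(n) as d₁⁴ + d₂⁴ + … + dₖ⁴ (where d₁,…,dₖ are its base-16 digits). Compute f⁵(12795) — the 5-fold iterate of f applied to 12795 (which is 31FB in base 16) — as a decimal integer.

109778

12795 = (3,1,15,11)_16 → 3⁴ + 1⁴ + 15⁴ + 11⁴ = 81 + 1 + 50625 + 14641 = 65348
65348 = (15,15,4,4)_16 → 15⁴ + 15⁴ + 4⁴ + 4⁴ = 50625 + 50625 + 256 + 256 = 101762
101762 = (1,8,13,8,2)_16 → 1⁴ + 8⁴ + 13⁴ + 8⁴ + 2⁴ = 1 + 4096 + 28561 + 4096 + 16 = 36770
36770 = (8,15,10,2)_16 → 8⁴ + 15⁴ + 10⁴ + 2⁴ = 4096 + 50625 + 10000 + 16 = 64737
64737 = (15,12,14,1)_16 → 15⁴ + 12⁴ + 14⁴ + 1⁴ = 50625 + 20736 + 38416 + 1 = 109778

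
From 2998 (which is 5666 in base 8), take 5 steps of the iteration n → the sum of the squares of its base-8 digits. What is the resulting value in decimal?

2998 = (5,6,6,6)_8 → 5² + 6² + 6² + 6² = 133
133 = (2,0,5)_8 → 2² + 0² + 5² = 29
29 = (3,5)_8 → 3² + 5² = 34
34 = (4,2)_8 → 4² + 2² = 20
20 = (2,4)_8 → 2² + 4² = 20

20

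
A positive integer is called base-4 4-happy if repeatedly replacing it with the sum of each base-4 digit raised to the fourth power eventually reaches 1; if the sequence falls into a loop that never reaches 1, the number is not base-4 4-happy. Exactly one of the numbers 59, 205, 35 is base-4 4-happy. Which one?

59: 59 → 178 → 113 → 83 → 83  — repeats 83 (not base-4 4-happy)
205: 205 → 163 → 113 → 83 → 83  — repeats 83 (not base-4 4-happy)
35: 35 → 97 → 18 → 17 → 2 → 16 → 1  — reaches 1 (base-4 4-happy)

35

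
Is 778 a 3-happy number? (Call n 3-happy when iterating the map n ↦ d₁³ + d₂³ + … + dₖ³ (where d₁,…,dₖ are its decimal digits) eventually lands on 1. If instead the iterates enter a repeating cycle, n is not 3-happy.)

3-happy

778 → 1198
1198 → 1243
1243 → 100
100 → 1  — reached 1.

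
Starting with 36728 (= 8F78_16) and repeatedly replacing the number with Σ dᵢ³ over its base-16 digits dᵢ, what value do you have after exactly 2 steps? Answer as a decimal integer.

737

36728 = (8,15,7,8)_16 → 8³ + 15³ + 7³ + 8³ = 512 + 3375 + 343 + 512 = 4742
4742 = (1,2,8,6)_16 → 1³ + 2³ + 8³ + 6³ = 1 + 8 + 512 + 216 = 737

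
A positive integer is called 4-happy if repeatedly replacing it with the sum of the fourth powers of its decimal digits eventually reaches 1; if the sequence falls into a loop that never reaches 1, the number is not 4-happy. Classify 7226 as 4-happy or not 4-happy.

7226 → 7⁴ + 2⁴ + 2⁴ + 6⁴ = 2401 + 16 + 16 + 1296 = 3729
3729 → 3⁴ + 7⁴ + 2⁴ + 9⁴ = 81 + 2401 + 16 + 6561 = 9059
9059 → 9⁴ + 0⁴ + 5⁴ + 9⁴ = 6561 + 0 + 625 + 6561 = 13747
13747 → 1⁴ + 3⁴ + 7⁴ + 4⁴ + 7⁴ = 1 + 81 + 2401 + 256 + 2401 = 5140
5140 → 5⁴ + 1⁴ + 4⁴ + 0⁴ = 625 + 1 + 256 + 0 = 882
882 → 8⁴ + 8⁴ + 2⁴ = 4096 + 4096 + 16 = 8208
8208 → 8⁴ + 2⁴ + 0⁴ + 8⁴ = 4096 + 16 + 0 + 4096 = 8208  — 8208 already seen; the sequence cycles without reaching 1.

not 4-happy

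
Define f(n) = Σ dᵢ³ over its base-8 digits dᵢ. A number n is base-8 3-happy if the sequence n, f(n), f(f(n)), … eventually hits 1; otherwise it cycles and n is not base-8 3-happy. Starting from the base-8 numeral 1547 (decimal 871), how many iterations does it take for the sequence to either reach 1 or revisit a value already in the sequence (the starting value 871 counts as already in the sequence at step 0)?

11

871 = (1,5,4,7)_8 → 533
533 = (1,0,2,5)_8 → 134
134 = (2,0,6)_8 → 224
224 = (3,4,0)_8 → 91
91 = (1,3,3)_8 → 55
55 = (6,7)_8 → 559
559 = (1,0,5,7)_8 → 469
469 = (7,2,5)_8 → 476
476 = (7,3,4)_8 → 434
434 = (6,6,2)_8 → 440
440 = (6,7,0)_8 → 559  — 559 repeats.
That took 11 steps.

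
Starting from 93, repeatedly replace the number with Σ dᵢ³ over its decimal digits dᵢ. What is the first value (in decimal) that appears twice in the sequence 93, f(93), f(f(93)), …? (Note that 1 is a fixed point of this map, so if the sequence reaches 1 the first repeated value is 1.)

93 → 9³ + 3³ = 729 + 27 = 756
756 → 7³ + 5³ + 6³ = 343 + 125 + 216 = 684
684 → 6³ + 8³ + 4³ = 216 + 512 + 64 = 792
792 → 7³ + 9³ + 2³ = 343 + 729 + 8 = 1080
1080 → 1³ + 0³ + 8³ + 0³ = 1 + 0 + 512 + 0 = 513
513 → 5³ + 1³ + 3³ = 125 + 1 + 27 = 153
153 → 1³ + 5³ + 3³ = 1 + 125 + 27 = 153  — 153 already appeared earlier.

153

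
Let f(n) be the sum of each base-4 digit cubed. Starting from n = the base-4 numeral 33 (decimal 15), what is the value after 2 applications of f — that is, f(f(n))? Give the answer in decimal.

15 = (3,3)_4 → 3³ + 3³ = 54
54 = (3,1,2)_4 → 3³ + 1³ + 2³ = 36

36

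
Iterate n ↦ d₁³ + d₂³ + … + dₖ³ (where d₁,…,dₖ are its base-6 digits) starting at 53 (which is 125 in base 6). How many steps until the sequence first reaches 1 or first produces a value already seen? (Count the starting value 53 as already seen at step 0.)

3

53 = (1,2,5)_6 → 1³ + 2³ + 5³ = 1 + 8 + 125 = 134
134 = (3,4,2)_6 → 3³ + 4³ + 2³ = 27 + 64 + 8 = 99
99 = (2,4,3)_6 → 2³ + 4³ + 3³ = 8 + 64 + 27 = 99  — 99 repeats.
That took 3 steps.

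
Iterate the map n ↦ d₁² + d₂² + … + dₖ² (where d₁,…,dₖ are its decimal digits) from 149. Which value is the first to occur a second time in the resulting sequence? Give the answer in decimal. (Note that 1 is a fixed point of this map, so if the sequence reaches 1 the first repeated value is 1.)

145

149 → 1² + 4² + 9² = 1 + 16 + 81 = 98
98 → 9² + 8² = 81 + 64 = 145
145 → 1² + 4² + 5² = 1 + 16 + 25 = 42
42 → 4² + 2² = 16 + 4 = 20
20 → 2² + 0² = 4 + 0 = 4
4 → 4² = 16
16 → 1² + 6² = 1 + 36 = 37
37 → 3² + 7² = 9 + 49 = 58
58 → 5² + 8² = 25 + 64 = 89
89 → 8² + 9² = 64 + 81 = 145  — 145 already appeared earlier.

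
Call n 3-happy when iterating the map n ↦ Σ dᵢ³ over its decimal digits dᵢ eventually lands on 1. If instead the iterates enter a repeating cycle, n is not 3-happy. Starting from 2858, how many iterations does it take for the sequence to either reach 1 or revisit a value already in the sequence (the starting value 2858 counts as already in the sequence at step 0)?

2858 → 2³ + 8³ + 5³ + 8³ = 1157
1157 → 1³ + 1³ + 5³ + 7³ = 470
470 → 4³ + 7³ + 0³ = 407
407 → 4³ + 0³ + 7³ = 407  — 407 repeats.
That took 4 steps.

4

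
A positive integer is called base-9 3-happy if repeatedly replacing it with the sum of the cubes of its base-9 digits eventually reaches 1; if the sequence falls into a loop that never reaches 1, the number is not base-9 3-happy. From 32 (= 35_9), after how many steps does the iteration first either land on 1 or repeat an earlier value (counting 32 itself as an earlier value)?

32 = (3,5)_9 → 3³ + 5³ = 27 + 125 = 152
152 = (1,7,8)_9 → 1³ + 7³ + 8³ = 1 + 343 + 512 = 856
856 = (1,1,5,1)_9 → 1³ + 1³ + 5³ + 1³ = 1 + 1 + 125 + 1 = 128
128 = (1,5,2)_9 → 1³ + 5³ + 2³ = 1 + 125 + 8 = 134
134 = (1,5,8)_9 → 1³ + 5³ + 8³ = 1 + 125 + 512 = 638
638 = (7,7,8)_9 → 7³ + 7³ + 8³ = 343 + 343 + 512 = 1198
1198 = (1,5,7,1)_9 → 1³ + 5³ + 7³ + 1³ = 1 + 125 + 343 + 1 = 470
470 = (5,7,2)_9 → 5³ + 7³ + 2³ = 125 + 343 + 8 = 476
476 = (5,7,8)_9 → 5³ + 7³ + 8³ = 125 + 343 + 512 = 980
980 = (1,3,0,8)_9 → 1³ + 3³ + 0³ + 8³ = 1 + 27 + 0 + 512 = 540
540 = (6,6,0)_9 → 6³ + 6³ + 0³ = 216 + 216 + 0 = 432
432 = (5,3,0)_9 → 5³ + 3³ + 0³ = 125 + 27 + 0 = 152  — 152 repeats.
That took 12 steps.

12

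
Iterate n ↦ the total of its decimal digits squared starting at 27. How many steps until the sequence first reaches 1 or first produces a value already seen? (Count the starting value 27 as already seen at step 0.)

27 → 2² + 7² = 53
53 → 5² + 3² = 34
34 → 3² + 4² = 25
25 → 2² + 5² = 29
29 → 2² + 9² = 85
85 → 8² + 5² = 89
89 → 8² + 9² = 145
145 → 1² + 4² + 5² = 42
42 → 4² + 2² = 20
20 → 2² + 0² = 4
4 → 4² = 16
16 → 1² + 6² = 37
37 → 3² + 7² = 58
58 → 5² + 8² = 89  — 89 repeats.
That took 14 steps.

14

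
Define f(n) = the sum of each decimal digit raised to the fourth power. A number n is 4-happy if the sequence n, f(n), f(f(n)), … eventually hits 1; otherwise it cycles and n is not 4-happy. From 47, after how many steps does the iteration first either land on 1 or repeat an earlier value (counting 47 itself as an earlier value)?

47 → 4⁴ + 7⁴ = 256 + 2401 = 2657
2657 → 2⁴ + 6⁴ + 5⁴ + 7⁴ = 16 + 1296 + 625 + 2401 = 4338
4338 → 4⁴ + 3⁴ + 3⁴ + 8⁴ = 256 + 81 + 81 + 4096 = 4514
4514 → 4⁴ + 5⁴ + 1⁴ + 4⁴ = 256 + 625 + 1 + 256 = 1138
1138 → 1⁴ + 1⁴ + 3⁴ + 8⁴ = 1 + 1 + 81 + 4096 = 4179
4179 → 4⁴ + 1⁴ + 7⁴ + 9⁴ = 256 + 1 + 2401 + 6561 = 9219
9219 → 9⁴ + 2⁴ + 1⁴ + 9⁴ = 6561 + 16 + 1 + 6561 = 13139
13139 → 1⁴ + 3⁴ + 1⁴ + 3⁴ + 9⁴ = 1 + 81 + 1 + 81 + 6561 = 6725
6725 → 6⁴ + 7⁴ + 2⁴ + 5⁴ = 1296 + 2401 + 16 + 625 = 4338  — 4338 repeats.
That took 9 steps.

9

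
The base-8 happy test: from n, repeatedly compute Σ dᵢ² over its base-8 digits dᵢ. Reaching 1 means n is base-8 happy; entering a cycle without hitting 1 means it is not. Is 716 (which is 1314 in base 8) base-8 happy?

716 = (1,3,1,4)_8 → 1² + 3² + 1² + 4² = 27
27 = (3,3)_8 → 3² + 3² = 18
18 = (2,2)_8 → 2² + 2² = 8
8 = (1,0)_8 → 1² + 0² = 1  — reached 1.

base-8 happy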